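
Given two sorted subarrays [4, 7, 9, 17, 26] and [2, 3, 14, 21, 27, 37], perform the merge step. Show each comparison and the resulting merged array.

Merging process:

Compare 4 vs 2: take 2 from right. Merged: [2]
Compare 4 vs 3: take 3 from right. Merged: [2, 3]
Compare 4 vs 14: take 4 from left. Merged: [2, 3, 4]
Compare 7 vs 14: take 7 from left. Merged: [2, 3, 4, 7]
Compare 9 vs 14: take 9 from left. Merged: [2, 3, 4, 7, 9]
Compare 17 vs 14: take 14 from right. Merged: [2, 3, 4, 7, 9, 14]
Compare 17 vs 21: take 17 from left. Merged: [2, 3, 4, 7, 9, 14, 17]
Compare 26 vs 21: take 21 from right. Merged: [2, 3, 4, 7, 9, 14, 17, 21]
Compare 26 vs 27: take 26 from left. Merged: [2, 3, 4, 7, 9, 14, 17, 21, 26]
Append remaining from right: [27, 37]. Merged: [2, 3, 4, 7, 9, 14, 17, 21, 26, 27, 37]

Final merged array: [2, 3, 4, 7, 9, 14, 17, 21, 26, 27, 37]
Total comparisons: 9

The merged array is [2, 3, 4, 7, 9, 14, 17, 21, 26, 27, 37], requiring 9 comparisons. The merge step runs in O(n) time where n is the total number of elements.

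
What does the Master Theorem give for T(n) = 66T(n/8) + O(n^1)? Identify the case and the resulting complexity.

Master Theorem for T(n) = 66T(n/8) + O(n^1):

a = 66, b = 8, c = 1
log_b(a) = log_8(66) = 2.0148

Case 1: c = 1 < log_8(66) = 2.0148
T(n) = O(n^(log_8 66))

For T(n) = 66T(n/8) + O(n^1): log_8(66) = 2.0148. This is Case 1 of the Master Theorem (c < log_b(a), work dominated by leaves), giving O(n^(log_8 66)).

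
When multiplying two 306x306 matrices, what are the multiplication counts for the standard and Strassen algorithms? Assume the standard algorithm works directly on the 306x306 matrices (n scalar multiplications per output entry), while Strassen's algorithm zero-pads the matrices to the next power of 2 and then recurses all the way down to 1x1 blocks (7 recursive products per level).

Matrix multiplication for 306x306 matrices:

Strassen's algorithm requires power-of-2 dimensions. Pad 306x306 to 512x512 (next power of 2).

Standard algorithm: 306^3 = 28652616 multiplications
Strassen's algorithm: 7^(log2(512)) = 7^9 = 40353607 multiplications
Difference: 28652616 - 40353607 = -11700991 (Strassen uses MORE here due to padding overhead — for small or just-over-power-of-2 n, padding can outweigh the per-level savings)

Standard: 28652616 multiplications (306^3). Strassen: 40353607 multiplications (7^9, after padding to 512x512). Strassen reduces 8 recursive multiplications to 7 at each level.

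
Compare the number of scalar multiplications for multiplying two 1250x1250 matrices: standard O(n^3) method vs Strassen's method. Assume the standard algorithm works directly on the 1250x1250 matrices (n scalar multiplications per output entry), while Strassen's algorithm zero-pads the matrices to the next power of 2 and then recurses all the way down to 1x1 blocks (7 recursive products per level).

Matrix multiplication for 1250x1250 matrices:

Strassen's algorithm requires power-of-2 dimensions. Pad 1250x1250 to 2048x2048 (next power of 2).

Standard algorithm: 1250^3 = 1953125000 multiplications
Strassen's algorithm: 7^(log2(2048)) = 7^11 = 1977326743 multiplications
Difference: 1953125000 - 1977326743 = -24201743 (Strassen uses MORE here due to padding overhead — for small or just-over-power-of-2 n, padding can outweigh the per-level savings)

Standard: 1953125000 multiplications (1250^3). Strassen: 1977326743 multiplications (7^11, after padding to 2048x2048). Strassen reduces 8 recursive multiplications to 7 at each level.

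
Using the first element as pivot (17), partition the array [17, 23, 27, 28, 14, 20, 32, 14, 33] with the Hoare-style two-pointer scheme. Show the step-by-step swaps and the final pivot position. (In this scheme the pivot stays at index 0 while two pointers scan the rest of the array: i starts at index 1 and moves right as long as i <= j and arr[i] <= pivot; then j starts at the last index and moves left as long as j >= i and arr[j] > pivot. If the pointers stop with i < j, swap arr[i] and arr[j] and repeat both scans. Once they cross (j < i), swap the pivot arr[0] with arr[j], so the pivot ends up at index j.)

Hoare-style two-pointer partition with pivot = 17:

Initial array: [17, 23, 27, 28, 14, 20, 32, 14, 33]

Pointers start at i = 1, j = 8.
i stops at index 1 (arr[1]=23 > 17), j stops at index 7 (arr[7]=14 <= 17): swap arr[1] and arr[7], array becomes [17, 14, 27, 28, 14, 20, 32, 23, 33]
i stops at index 2 (arr[2]=27 > 17), j stops at index 4 (arr[4]=14 <= 17): swap arr[2] and arr[4], array becomes [17, 14, 14, 28, 27, 20, 32, 23, 33]
i ends at 3, j ends at 2: the pointers have crossed (j < i), so scanning stops.

Swap pivot arr[0] with arr[2] to place pivot at position 2: [14, 14, 17, 28, 27, 20, 32, 23, 33]
Pivot position: 2

After partitioning with pivot 17, the array becomes [14, 14, 17, 28, 27, 20, 32, 23, 33]. The pivot is placed at index 2. All elements to the left of the pivot are <= 17, and all elements to the right are > 17.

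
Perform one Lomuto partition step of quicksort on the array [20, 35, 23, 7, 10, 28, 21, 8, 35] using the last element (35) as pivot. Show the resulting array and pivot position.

Lomuto partition with pivot = 35:

Initial array: [20, 35, 23, 7, 10, 28, 21, 8, 35]

arr[0]=20 <= 35: swap with position 0, array becomes [20, 35, 23, 7, 10, 28, 21, 8, 35]
arr[1]=35 <= 35: swap with position 1, array becomes [20, 35, 23, 7, 10, 28, 21, 8, 35]
arr[2]=23 <= 35: swap with position 2, array becomes [20, 35, 23, 7, 10, 28, 21, 8, 35]
arr[3]=7 <= 35: swap with position 3, array becomes [20, 35, 23, 7, 10, 28, 21, 8, 35]
arr[4]=10 <= 35: swap with position 4, array becomes [20, 35, 23, 7, 10, 28, 21, 8, 35]
arr[5]=28 <= 35: swap with position 5, array becomes [20, 35, 23, 7, 10, 28, 21, 8, 35]
arr[6]=21 <= 35: swap with position 6, array becomes [20, 35, 23, 7, 10, 28, 21, 8, 35]
arr[7]=8 <= 35: swap with position 7, array becomes [20, 35, 23, 7, 10, 28, 21, 8, 35]

Place pivot at position 8: [20, 35, 23, 7, 10, 28, 21, 8, 35]
Pivot position: 8

After partitioning with pivot 35, the array becomes [20, 35, 23, 7, 10, 28, 21, 8, 35]. The pivot is placed at index 8. All elements to the left of the pivot are <= 35, and all elements to the right are > 35.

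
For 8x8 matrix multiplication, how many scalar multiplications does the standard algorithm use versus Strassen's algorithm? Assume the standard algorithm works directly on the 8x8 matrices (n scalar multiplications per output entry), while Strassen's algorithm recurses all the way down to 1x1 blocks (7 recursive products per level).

Matrix multiplication for 8x8 matrices:

Standard algorithm: 8^3 = 512 multiplications
Strassen's algorithm: 7^(log2(8)) = 7^3 = 343 multiplications
Savings: 512 - 343 = 169 multiplications

Standard: 512 multiplications (8^3). Strassen: 343 multiplications (7^3). Strassen reduces 8 recursive multiplications to 7 at each level.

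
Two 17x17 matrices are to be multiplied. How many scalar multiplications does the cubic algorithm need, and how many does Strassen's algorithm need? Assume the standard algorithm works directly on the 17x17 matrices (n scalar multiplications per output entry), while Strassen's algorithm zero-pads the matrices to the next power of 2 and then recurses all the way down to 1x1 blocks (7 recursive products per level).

Matrix multiplication for 17x17 matrices:

Strassen's algorithm requires power-of-2 dimensions. Pad 17x17 to 32x32 (next power of 2).

Standard algorithm: 17^3 = 4913 multiplications
Strassen's algorithm: 7^(log2(32)) = 7^5 = 16807 multiplications
Difference: 4913 - 16807 = -11894 (Strassen uses MORE here due to padding overhead — for small or just-over-power-of-2 n, padding can outweigh the per-level savings)

Standard: 4913 multiplications (17^3). Strassen: 16807 multiplications (7^5, after padding to 32x32). Strassen reduces 8 recursive multiplications to 7 at each level.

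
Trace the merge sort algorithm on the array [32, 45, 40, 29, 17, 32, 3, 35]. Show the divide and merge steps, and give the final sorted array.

Merge sort trace:

Split: [32, 45, 40, 29, 17, 32, 3, 35] -> [32, 45, 40, 29] and [17, 32, 3, 35]
  Split: [32, 45, 40, 29] -> [32, 45] and [40, 29]
    Split: [32, 45] -> [32] and [45]
    Merge: [32] + [45] -> [32, 45]
    Split: [40, 29] -> [40] and [29]
    Merge: [40] + [29] -> [29, 40]
  Merge: [32, 45] + [29, 40] -> [29, 32, 40, 45]
  Split: [17, 32, 3, 35] -> [17, 32] and [3, 35]
    Split: [17, 32] -> [17] and [32]
    Merge: [17] + [32] -> [17, 32]
    Split: [3, 35] -> [3] and [35]
    Merge: [3] + [35] -> [3, 35]
  Merge: [17, 32] + [3, 35] -> [3, 17, 32, 35]
Merge: [29, 32, 40, 45] + [3, 17, 32, 35] -> [3, 17, 29, 32, 32, 35, 40, 45]

Final sorted array: [3, 17, 29, 32, 32, 35, 40, 45]

The merge sort proceeds by recursively splitting the array and merging sorted halves.
After all merges, the sorted array is [3, 17, 29, 32, 32, 35, 40, 45].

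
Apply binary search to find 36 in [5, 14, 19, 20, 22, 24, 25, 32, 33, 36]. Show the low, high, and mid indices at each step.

Binary search for 36 in [5, 14, 19, 20, 22, 24, 25, 32, 33, 36]:

lo=0, hi=9, mid=4, arr[mid]=22 -> 22 < 36, search right half
lo=5, hi=9, mid=7, arr[mid]=32 -> 32 < 36, search right half
lo=8, hi=9, mid=8, arr[mid]=33 -> 33 < 36, search right half
lo=9, hi=9, mid=9, arr[mid]=36 -> Found target at index 9!

Binary search finds 36 at index 9 after 4 comparisons. The search repeatedly halves the search space by comparing with the middle element.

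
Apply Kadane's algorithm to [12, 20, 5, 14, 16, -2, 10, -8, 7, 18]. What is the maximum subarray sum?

Using Kadane's algorithm on [12, 20, 5, 14, 16, -2, 10, -8, 7, 18]:

Scanning through the array:
Position 1 (value 20): max_ending_here = 32, max_so_far = 32
Position 2 (value 5): max_ending_here = 37, max_so_far = 37
Position 3 (value 14): max_ending_here = 51, max_so_far = 51
Position 4 (value 16): max_ending_here = 67, max_so_far = 67
Position 5 (value -2): max_ending_here = 65, max_so_far = 67
Position 6 (value 10): max_ending_here = 75, max_so_far = 75
Position 7 (value -8): max_ending_here = 67, max_so_far = 75
Position 8 (value 7): max_ending_here = 74, max_so_far = 75
Position 9 (value 18): max_ending_here = 92, max_so_far = 92

Maximum subarray: [12, 20, 5, 14, 16, -2, 10, -8, 7, 18]
Maximum sum: 92

The maximum subarray is [12, 20, 5, 14, 16, -2, 10, -8, 7, 18] with sum 92. This subarray runs from index 0 to index 9.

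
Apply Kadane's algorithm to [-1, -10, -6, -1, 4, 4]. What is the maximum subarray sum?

Using Kadane's algorithm on [-1, -10, -6, -1, 4, 4]:

Scanning through the array:
Position 1 (value -10): max_ending_here = -10, max_so_far = -1
Position 2 (value -6): max_ending_here = -6, max_so_far = -1
Position 3 (value -1): max_ending_here = -1, max_so_far = -1
Position 4 (value 4): max_ending_here = 4, max_so_far = 4
Position 5 (value 4): max_ending_here = 8, max_so_far = 8

Maximum subarray: [4, 4]
Maximum sum: 8

The maximum subarray is [4, 4] with sum 8. This subarray runs from index 4 to index 5.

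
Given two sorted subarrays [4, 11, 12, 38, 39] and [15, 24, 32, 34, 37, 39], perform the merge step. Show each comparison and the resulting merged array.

Merging process:

Compare 4 vs 15: take 4 from left. Merged: [4]
Compare 11 vs 15: take 11 from left. Merged: [4, 11]
Compare 12 vs 15: take 12 from left. Merged: [4, 11, 12]
Compare 38 vs 15: take 15 from right. Merged: [4, 11, 12, 15]
Compare 38 vs 24: take 24 from right. Merged: [4, 11, 12, 15, 24]
Compare 38 vs 32: take 32 from right. Merged: [4, 11, 12, 15, 24, 32]
Compare 38 vs 34: take 34 from right. Merged: [4, 11, 12, 15, 24, 32, 34]
Compare 38 vs 37: take 37 from right. Merged: [4, 11, 12, 15, 24, 32, 34, 37]
Compare 38 vs 39: take 38 from left. Merged: [4, 11, 12, 15, 24, 32, 34, 37, 38]
Compare 39 vs 39: take 39 from left. Merged: [4, 11, 12, 15, 24, 32, 34, 37, 38, 39]
Append remaining from right: [39]. Merged: [4, 11, 12, 15, 24, 32, 34, 37, 38, 39, 39]

Final merged array: [4, 11, 12, 15, 24, 32, 34, 37, 38, 39, 39]
Total comparisons: 10

The merged array is [4, 11, 12, 15, 24, 32, 34, 37, 38, 39, 39], requiring 10 comparisons. The merge step runs in O(n) time where n is the total number of elements.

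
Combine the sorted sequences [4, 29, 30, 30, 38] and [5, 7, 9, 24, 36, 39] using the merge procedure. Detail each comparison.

Merging process:

Compare 4 vs 5: take 4 from left. Merged: [4]
Compare 29 vs 5: take 5 from right. Merged: [4, 5]
Compare 29 vs 7: take 7 from right. Merged: [4, 5, 7]
Compare 29 vs 9: take 9 from right. Merged: [4, 5, 7, 9]
Compare 29 vs 24: take 24 from right. Merged: [4, 5, 7, 9, 24]
Compare 29 vs 36: take 29 from left. Merged: [4, 5, 7, 9, 24, 29]
Compare 30 vs 36: take 30 from left. Merged: [4, 5, 7, 9, 24, 29, 30]
Compare 30 vs 36: take 30 from left. Merged: [4, 5, 7, 9, 24, 29, 30, 30]
Compare 38 vs 36: take 36 from right. Merged: [4, 5, 7, 9, 24, 29, 30, 30, 36]
Compare 38 vs 39: take 38 from left. Merged: [4, 5, 7, 9, 24, 29, 30, 30, 36, 38]
Append remaining from right: [39]. Merged: [4, 5, 7, 9, 24, 29, 30, 30, 36, 38, 39]

Final merged array: [4, 5, 7, 9, 24, 29, 30, 30, 36, 38, 39]
Total comparisons: 10

The merged array is [4, 5, 7, 9, 24, 29, 30, 30, 36, 38, 39], requiring 10 comparisons. The merge step runs in O(n) time where n is the total number of elements.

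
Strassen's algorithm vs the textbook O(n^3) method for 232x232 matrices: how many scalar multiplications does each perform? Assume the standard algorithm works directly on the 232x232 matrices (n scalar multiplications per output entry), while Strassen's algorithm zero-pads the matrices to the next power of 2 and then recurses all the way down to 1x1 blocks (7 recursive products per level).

Matrix multiplication for 232x232 matrices:

Strassen's algorithm requires power-of-2 dimensions. Pad 232x232 to 256x256 (next power of 2).

Standard algorithm: 232^3 = 12487168 multiplications
Strassen's algorithm: 7^(log2(256)) = 7^8 = 5764801 multiplications
Savings: 12487168 - 5764801 = 6722367 multiplications

Standard: 12487168 multiplications (232^3). Strassen: 5764801 multiplications (7^8, after padding to 256x256). Strassen reduces 8 recursive multiplications to 7 at each level.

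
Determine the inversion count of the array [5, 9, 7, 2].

Finding inversions in [5, 9, 7, 2]:

(0, 3): arr[0]=5 > arr[3]=2
(1, 2): arr[1]=9 > arr[2]=7
(1, 3): arr[1]=9 > arr[3]=2
(2, 3): arr[2]=7 > arr[3]=2

Total inversions: 4

The array has 4 inversion(s): (0,3), (1,2), (1,3), (2,3). Each pair (i,j) satisfies i < j and arr[i] > arr[j].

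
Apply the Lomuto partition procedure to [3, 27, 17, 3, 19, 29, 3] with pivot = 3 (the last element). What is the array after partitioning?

Lomuto partition with pivot = 3:

Initial array: [3, 27, 17, 3, 19, 29, 3]

arr[0]=3 <= 3: swap with position 0, array becomes [3, 27, 17, 3, 19, 29, 3]
arr[1]=27 > 3: no swap
arr[2]=17 > 3: no swap
arr[3]=3 <= 3: swap with position 1, array becomes [3, 3, 17, 27, 19, 29, 3]
arr[4]=19 > 3: no swap
arr[5]=29 > 3: no swap

Place pivot at position 2: [3, 3, 3, 27, 19, 29, 17]
Pivot position: 2

After partitioning with pivot 3, the array becomes [3, 3, 3, 27, 19, 29, 17]. The pivot is placed at index 2. All elements to the left of the pivot are <= 3, and all elements to the right are > 3.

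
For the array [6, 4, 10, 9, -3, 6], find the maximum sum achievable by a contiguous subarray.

Using Kadane's algorithm on [6, 4, 10, 9, -3, 6]:

Scanning through the array:
Position 1 (value 4): max_ending_here = 10, max_so_far = 10
Position 2 (value 10): max_ending_here = 20, max_so_far = 20
Position 3 (value 9): max_ending_here = 29, max_so_far = 29
Position 4 (value -3): max_ending_here = 26, max_so_far = 29
Position 5 (value 6): max_ending_here = 32, max_so_far = 32

Maximum subarray: [6, 4, 10, 9, -3, 6]
Maximum sum: 32

The maximum subarray is [6, 4, 10, 9, -3, 6] with sum 32. This subarray runs from index 0 to index 5.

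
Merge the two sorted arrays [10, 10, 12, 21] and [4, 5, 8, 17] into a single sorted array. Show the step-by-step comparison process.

Merging process:

Compare 10 vs 4: take 4 from right. Merged: [4]
Compare 10 vs 5: take 5 from right. Merged: [4, 5]
Compare 10 vs 8: take 8 from right. Merged: [4, 5, 8]
Compare 10 vs 17: take 10 from left. Merged: [4, 5, 8, 10]
Compare 10 vs 17: take 10 from left. Merged: [4, 5, 8, 10, 10]
Compare 12 vs 17: take 12 from left. Merged: [4, 5, 8, 10, 10, 12]
Compare 21 vs 17: take 17 from right. Merged: [4, 5, 8, 10, 10, 12, 17]
Append remaining from left: [21]. Merged: [4, 5, 8, 10, 10, 12, 17, 21]

Final merged array: [4, 5, 8, 10, 10, 12, 17, 21]
Total comparisons: 7

The merged array is [4, 5, 8, 10, 10, 12, 17, 21], requiring 7 comparisons. The merge step runs in O(n) time where n is the total number of elements.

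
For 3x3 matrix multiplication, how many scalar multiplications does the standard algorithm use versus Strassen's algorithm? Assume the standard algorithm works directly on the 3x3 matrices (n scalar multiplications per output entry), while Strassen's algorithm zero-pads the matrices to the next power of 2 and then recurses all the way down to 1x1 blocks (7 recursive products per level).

Matrix multiplication for 3x3 matrices:

Strassen's algorithm requires power-of-2 dimensions. Pad 3x3 to 4x4 (next power of 2).

Standard algorithm: 3^3 = 27 multiplications
Strassen's algorithm: 7^(log2(4)) = 7^2 = 49 multiplications
Difference: 27 - 49 = -22 (Strassen uses MORE here due to padding overhead — for small or just-over-power-of-2 n, padding can outweigh the per-level savings)

Standard: 27 multiplications (3^3). Strassen: 49 multiplications (7^2, after padding to 4x4). Strassen reduces 8 recursive multiplications to 7 at each level.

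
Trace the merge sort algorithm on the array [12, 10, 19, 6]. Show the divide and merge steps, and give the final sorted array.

Merge sort trace:

Split: [12, 10, 19, 6] -> [12, 10] and [19, 6]
  Split: [12, 10] -> [12] and [10]
  Merge: [12] + [10] -> [10, 12]
  Split: [19, 6] -> [19] and [6]
  Merge: [19] + [6] -> [6, 19]
Merge: [10, 12] + [6, 19] -> [6, 10, 12, 19]

Final sorted array: [6, 10, 12, 19]

The merge sort proceeds by recursively splitting the array and merging sorted halves.
After all merges, the sorted array is [6, 10, 12, 19].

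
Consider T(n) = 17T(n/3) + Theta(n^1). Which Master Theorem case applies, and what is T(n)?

Master Theorem for T(n) = 17T(n/3) + O(n^1):

a = 17, b = 3, c = 1
log_b(a) = log_3(17) = 2.5789

Case 1: c = 1 < log_3(17) = 2.5789
T(n) = O(n^(log_3 17))

For T(n) = 17T(n/3) + O(n^1): log_3(17) = 2.5789. This is Case 1 of the Master Theorem (c < log_b(a), work dominated by leaves), giving O(n^(log_3 17)).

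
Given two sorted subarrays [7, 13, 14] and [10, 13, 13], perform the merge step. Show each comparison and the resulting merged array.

Merging process:

Compare 7 vs 10: take 7 from left. Merged: [7]
Compare 13 vs 10: take 10 from right. Merged: [7, 10]
Compare 13 vs 13: take 13 from left. Merged: [7, 10, 13]
Compare 14 vs 13: take 13 from right. Merged: [7, 10, 13, 13]
Compare 14 vs 13: take 13 from right. Merged: [7, 10, 13, 13, 13]
Append remaining from left: [14]. Merged: [7, 10, 13, 13, 13, 14]

Final merged array: [7, 10, 13, 13, 13, 14]
Total comparisons: 5

The merged array is [7, 10, 13, 13, 13, 14], requiring 5 comparisons. The merge step runs in O(n) time where n is the total number of elements.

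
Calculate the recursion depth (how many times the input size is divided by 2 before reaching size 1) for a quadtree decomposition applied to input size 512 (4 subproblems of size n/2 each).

For divide and conquer with division factor 2:

Problem sizes at each level:
Level 0: 512
Level 1: 256
Level 2: 128
Level 3: 64
Level 4: 32
Level 5: 16
Level 6: 8
Level 7: 4
Level 8: 2
Level 9: 1

The root is level 0 and the size-1 base case is level 9 (the tree spans levels 0 through 9, i.e. 10 levels counting the root), so the depth is the number of divisions: log_2(512) = 9

The recursion tree depth is log_2(512) = 9. At each level, the problem size is divided by 2, so it takes 9 divisions to reduce to a base case of size 1. The algorithm makes 4 recursive calls at each level.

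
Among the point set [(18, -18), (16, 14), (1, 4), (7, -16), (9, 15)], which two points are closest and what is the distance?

Computing all pairwise distances among 5 points:

d((18, -18), (16, 14)) = 32.0624
d((18, -18), (1, 4)) = 27.8029
d((18, -18), (7, -16)) = 11.1803
d((18, -18), (9, 15)) = 34.2053
d((16, 14), (1, 4)) = 18.0278
d((16, 14), (7, -16)) = 31.3209
d((16, 14), (9, 15)) = 7.0711 <-- minimum
d((1, 4), (7, -16)) = 20.8806
d((1, 4), (9, 15)) = 13.6015
d((7, -16), (9, 15)) = 31.0644

Closest pair: (16, 14) and (9, 15) with distance 7.0711

The closest pair is (16, 14) and (9, 15) with Euclidean distance 7.0711. For 5 points, brute-force pairwise comparison is shown above. For large n, the divide-and-conquer algorithm (sort by x, recurse on halves, check the dividing strip) achieves O(n log n).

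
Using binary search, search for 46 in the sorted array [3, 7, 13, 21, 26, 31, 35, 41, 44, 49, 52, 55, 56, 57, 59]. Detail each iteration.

Binary search for 46 in [3, 7, 13, 21, 26, 31, 35, 41, 44, 49, 52, 55, 56, 57, 59]:

lo=0, hi=14, mid=7, arr[mid]=41 -> 41 < 46, search right half
lo=8, hi=14, mid=11, arr[mid]=55 -> 55 > 46, search left half
lo=8, hi=10, mid=9, arr[mid]=49 -> 49 > 46, search left half
lo=8, hi=8, mid=8, arr[mid]=44 -> 44 < 46, search right half
lo=9 > hi=8, target 46 not found

Binary search determines that 46 is not in the array after 4 comparisons. The search space was exhausted without finding the target.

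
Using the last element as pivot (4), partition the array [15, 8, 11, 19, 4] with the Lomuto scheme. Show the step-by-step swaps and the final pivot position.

Lomuto partition with pivot = 4:

Initial array: [15, 8, 11, 19, 4]

arr[0]=15 > 4: no swap
arr[1]=8 > 4: no swap
arr[2]=11 > 4: no swap
arr[3]=19 > 4: no swap

Place pivot at position 0: [4, 8, 11, 19, 15]
Pivot position: 0

After partitioning with pivot 4, the array becomes [4, 8, 11, 19, 15]. The pivot is placed at index 0. All elements to the left of the pivot are <= 4, and all elements to the right are > 4.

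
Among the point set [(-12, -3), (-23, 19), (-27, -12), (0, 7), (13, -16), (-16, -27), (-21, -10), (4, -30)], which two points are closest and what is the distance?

Computing all pairwise distances among 8 points:

d((-12, -3), (-23, 19)) = 24.5967
d((-12, -3), (-27, -12)) = 17.4929
d((-12, -3), (0, 7)) = 15.6205
d((-12, -3), (13, -16)) = 28.178
d((-12, -3), (-16, -27)) = 24.3311
d((-12, -3), (-21, -10)) = 11.4018
d((-12, -3), (4, -30)) = 31.3847
d((-23, 19), (-27, -12)) = 31.257
d((-23, 19), (0, 7)) = 25.9422
d((-23, 19), (13, -16)) = 50.2096
d((-23, 19), (-16, -27)) = 46.5296
d((-23, 19), (-21, -10)) = 29.0689
d((-23, 19), (4, -30)) = 55.9464
d((-27, -12), (0, 7)) = 33.0151
d((-27, -12), (13, -16)) = 40.1995
d((-27, -12), (-16, -27)) = 18.6011
d((-27, -12), (-21, -10)) = 6.3246 <-- minimum
d((-27, -12), (4, -30)) = 35.8469
d((0, 7), (13, -16)) = 26.4197
d((0, 7), (-16, -27)) = 37.5766
d((0, 7), (-21, -10)) = 27.0185
d((0, 7), (4, -30)) = 37.2156
d((13, -16), (-16, -27)) = 31.0161
d((13, -16), (-21, -10)) = 34.5254
d((13, -16), (4, -30)) = 16.6433
d((-16, -27), (-21, -10)) = 17.72
d((-16, -27), (4, -30)) = 20.2237
d((-21, -10), (4, -30)) = 32.0156

Closest pair: (-27, -12) and (-21, -10) with distance 6.3246

The closest pair is (-27, -12) and (-21, -10) with Euclidean distance 6.3246. For 8 points, brute-force pairwise comparison is shown above. For large n, the divide-and-conquer algorithm (sort by x, recurse on halves, check the dividing strip) achieves O(n log n).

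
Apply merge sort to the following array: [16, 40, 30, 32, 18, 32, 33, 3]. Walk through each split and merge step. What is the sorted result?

Merge sort trace:

Split: [16, 40, 30, 32, 18, 32, 33, 3] -> [16, 40, 30, 32] and [18, 32, 33, 3]
  Split: [16, 40, 30, 32] -> [16, 40] and [30, 32]
    Split: [16, 40] -> [16] and [40]
    Merge: [16] + [40] -> [16, 40]
    Split: [30, 32] -> [30] and [32]
    Merge: [30] + [32] -> [30, 32]
  Merge: [16, 40] + [30, 32] -> [16, 30, 32, 40]
  Split: [18, 32, 33, 3] -> [18, 32] and [33, 3]
    Split: [18, 32] -> [18] and [32]
    Merge: [18] + [32] -> [18, 32]
    Split: [33, 3] -> [33] and [3]
    Merge: [33] + [3] -> [3, 33]
  Merge: [18, 32] + [3, 33] -> [3, 18, 32, 33]
Merge: [16, 30, 32, 40] + [3, 18, 32, 33] -> [3, 16, 18, 30, 32, 32, 33, 40]

Final sorted array: [3, 16, 18, 30, 32, 32, 33, 40]

The merge sort proceeds by recursively splitting the array and merging sorted halves.
After all merges, the sorted array is [3, 16, 18, 30, 32, 32, 33, 40].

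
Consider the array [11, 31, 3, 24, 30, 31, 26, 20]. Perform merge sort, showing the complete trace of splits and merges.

Merge sort trace:

Split: [11, 31, 3, 24, 30, 31, 26, 20] -> [11, 31, 3, 24] and [30, 31, 26, 20]
  Split: [11, 31, 3, 24] -> [11, 31] and [3, 24]
    Split: [11, 31] -> [11] and [31]
    Merge: [11] + [31] -> [11, 31]
    Split: [3, 24] -> [3] and [24]
    Merge: [3] + [24] -> [3, 24]
  Merge: [11, 31] + [3, 24] -> [3, 11, 24, 31]
  Split: [30, 31, 26, 20] -> [30, 31] and [26, 20]
    Split: [30, 31] -> [30] and [31]
    Merge: [30] + [31] -> [30, 31]
    Split: [26, 20] -> [26] and [20]
    Merge: [26] + [20] -> [20, 26]
  Merge: [30, 31] + [20, 26] -> [20, 26, 30, 31]
Merge: [3, 11, 24, 31] + [20, 26, 30, 31] -> [3, 11, 20, 24, 26, 30, 31, 31]

Final sorted array: [3, 11, 20, 24, 26, 30, 31, 31]

The merge sort proceeds by recursively splitting the array and merging sorted halves.
After all merges, the sorted array is [3, 11, 20, 24, 26, 30, 31, 31].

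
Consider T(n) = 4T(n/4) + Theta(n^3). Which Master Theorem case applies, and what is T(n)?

Master Theorem for T(n) = 4T(n/4) + O(n^3):

a = 4, b = 4, c = 3
log_b(a) = log_4(4) = 1.0000

Case 3: c = 3 > log_4(4) = 1.0000
T(n) = O(n^3) = O(n^3)

For T(n) = 4T(n/4) + O(n^3): log_4(4) = 1.0000. This is Case 3 of the Master Theorem (c > log_b(a), work dominated by root), giving O(n^3).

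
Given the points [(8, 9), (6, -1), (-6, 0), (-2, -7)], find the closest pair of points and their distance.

Computing all pairwise distances among 4 points:

d((8, 9), (6, -1)) = 10.198
d((8, 9), (-6, 0)) = 16.6433
d((8, 9), (-2, -7)) = 18.868
d((6, -1), (-6, 0)) = 12.0416
d((6, -1), (-2, -7)) = 10.0
d((-6, 0), (-2, -7)) = 8.0623 <-- minimum

Closest pair: (-6, 0) and (-2, -7) with distance 8.0623

The closest pair is (-6, 0) and (-2, -7) with Euclidean distance 8.0623. For 4 points, brute-force pairwise comparison is shown above. For large n, the divide-and-conquer algorithm (sort by x, recurse on halves, check the dividing strip) achieves O(n log n).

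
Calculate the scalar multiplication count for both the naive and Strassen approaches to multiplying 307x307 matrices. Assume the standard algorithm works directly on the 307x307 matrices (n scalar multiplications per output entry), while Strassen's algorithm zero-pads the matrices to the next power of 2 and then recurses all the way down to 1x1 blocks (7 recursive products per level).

Matrix multiplication for 307x307 matrices:

Strassen's algorithm requires power-of-2 dimensions. Pad 307x307 to 512x512 (next power of 2).

Standard algorithm: 307^3 = 28934443 multiplications
Strassen's algorithm: 7^(log2(512)) = 7^9 = 40353607 multiplications
Difference: 28934443 - 40353607 = -11419164 (Strassen uses MORE here due to padding overhead — for small or just-over-power-of-2 n, padding can outweigh the per-level savings)

Standard: 28934443 multiplications (307^3). Strassen: 40353607 multiplications (7^9, after padding to 512x512). Strassen reduces 8 recursive multiplications to 7 at each level.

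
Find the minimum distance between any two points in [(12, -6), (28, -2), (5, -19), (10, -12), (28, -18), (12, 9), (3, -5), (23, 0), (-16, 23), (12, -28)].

Computing all pairwise distances among 10 points:

d((12, -6), (28, -2)) = 16.4924
d((12, -6), (5, -19)) = 14.7648
d((12, -6), (10, -12)) = 6.3246
d((12, -6), (28, -18)) = 20.0
d((12, -6), (12, 9)) = 15.0
d((12, -6), (3, -5)) = 9.0554
d((12, -6), (23, 0)) = 12.53
d((12, -6), (-16, 23)) = 40.3113
d((12, -6), (12, -28)) = 22.0
d((28, -2), (5, -19)) = 28.6007
d((28, -2), (10, -12)) = 20.5913
d((28, -2), (28, -18)) = 16.0
d((28, -2), (12, 9)) = 19.4165
d((28, -2), (3, -5)) = 25.1794
d((28, -2), (23, 0)) = 5.3852 <-- minimum
d((28, -2), (-16, 23)) = 50.6063
d((28, -2), (12, -28)) = 30.5287
d((5, -19), (10, -12)) = 8.6023
d((5, -19), (28, -18)) = 23.0217
d((5, -19), (12, 9)) = 28.8617
d((5, -19), (3, -5)) = 14.1421
d((5, -19), (23, 0)) = 26.1725
d((5, -19), (-16, 23)) = 46.9574
d((5, -19), (12, -28)) = 11.4018
d((10, -12), (28, -18)) = 18.9737
d((10, -12), (12, 9)) = 21.095
d((10, -12), (3, -5)) = 9.8995
d((10, -12), (23, 0)) = 17.6918
d((10, -12), (-16, 23)) = 43.6005
d((10, -12), (12, -28)) = 16.1245
d((28, -18), (12, 9)) = 31.3847
d((28, -18), (3, -5)) = 28.178
d((28, -18), (23, 0)) = 18.6815
d((28, -18), (-16, 23)) = 60.1415
d((28, -18), (12, -28)) = 18.868
d((12, 9), (3, -5)) = 16.6433
d((12, 9), (23, 0)) = 14.2127
d((12, 9), (-16, 23)) = 31.305
d((12, 9), (12, -28)) = 37.0
d((3, -5), (23, 0)) = 20.6155
d((3, -5), (-16, 23)) = 33.8378
d((3, -5), (12, -28)) = 24.6982
d((23, 0), (-16, 23)) = 45.2769
d((23, 0), (12, -28)) = 30.0832
d((-16, 23), (12, -28)) = 58.1808

Closest pair: (28, -2) and (23, 0) with distance 5.3852

The closest pair is (28, -2) and (23, 0) with Euclidean distance 5.3852. For 10 points, brute-force pairwise comparison is shown above. For large n, the divide-and-conquer algorithm (sort by x, recurse on halves, check the dividing strip) achieves O(n log n).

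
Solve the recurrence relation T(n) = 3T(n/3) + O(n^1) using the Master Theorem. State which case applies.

Master Theorem for T(n) = 3T(n/3) + O(n^1):

a = 3, b = 3, c = 1
log_b(a) = log_3(3) = 1.0000

Case 2: c = 1 = log_3(3) = 1.0000
T(n) = O(n^1 log n) = O(n log n)

For T(n) = 3T(n/3) + O(n^1): log_3(3) = 1.0000. This is Case 2 of the Master Theorem (c = log_b(a), equal work at all levels), giving O(n log n).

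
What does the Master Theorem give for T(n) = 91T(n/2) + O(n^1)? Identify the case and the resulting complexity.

Master Theorem for T(n) = 91T(n/2) + O(n^1):

a = 91, b = 2, c = 1
log_b(a) = log_2(91) = 6.5078

Case 1: c = 1 < log_2(91) = 6.5078
T(n) = O(n^(log_2 91))

For T(n) = 91T(n/2) + O(n^1): log_2(91) = 6.5078. This is Case 1 of the Master Theorem (c < log_b(a), work dominated by leaves), giving O(n^(log_2 91)).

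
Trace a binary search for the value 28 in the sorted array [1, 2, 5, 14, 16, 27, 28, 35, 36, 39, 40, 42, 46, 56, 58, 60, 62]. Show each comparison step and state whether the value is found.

Binary search for 28 in [1, 2, 5, 14, 16, 27, 28, 35, 36, 39, 40, 42, 46, 56, 58, 60, 62]:

lo=0, hi=16, mid=8, arr[mid]=36 -> 36 > 28, search left half
lo=0, hi=7, mid=3, arr[mid]=14 -> 14 < 28, search right half
lo=4, hi=7, mid=5, arr[mid]=27 -> 27 < 28, search right half
lo=6, hi=7, mid=6, arr[mid]=28 -> Found target at index 6!

Binary search finds 28 at index 6 after 4 comparisons. The search repeatedly halves the search space by comparing with the middle element.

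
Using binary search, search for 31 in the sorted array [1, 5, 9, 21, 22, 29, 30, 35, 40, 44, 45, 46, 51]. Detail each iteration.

Binary search for 31 in [1, 5, 9, 21, 22, 29, 30, 35, 40, 44, 45, 46, 51]:

lo=0, hi=12, mid=6, arr[mid]=30 -> 30 < 31, search right half
lo=7, hi=12, mid=9, arr[mid]=44 -> 44 > 31, search left half
lo=7, hi=8, mid=7, arr[mid]=35 -> 35 > 31, search left half
lo=7 > hi=6, target 31 not found

Binary search determines that 31 is not in the array after 3 comparisons. The search space was exhausted without finding the target.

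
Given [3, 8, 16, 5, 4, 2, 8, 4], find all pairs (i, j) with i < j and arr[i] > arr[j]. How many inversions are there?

Finding inversions in [3, 8, 16, 5, 4, 2, 8, 4]:

(0, 5): arr[0]=3 > arr[5]=2
(1, 3): arr[1]=8 > arr[3]=5
(1, 4): arr[1]=8 > arr[4]=4
(1, 5): arr[1]=8 > arr[5]=2
(1, 7): arr[1]=8 > arr[7]=4
(2, 3): arr[2]=16 > arr[3]=5
(2, 4): arr[2]=16 > arr[4]=4
(2, 5): arr[2]=16 > arr[5]=2
(2, 6): arr[2]=16 > arr[6]=8
(2, 7): arr[2]=16 > arr[7]=4
(3, 4): arr[3]=5 > arr[4]=4
(3, 5): arr[3]=5 > arr[5]=2
(3, 7): arr[3]=5 > arr[7]=4
(4, 5): arr[4]=4 > arr[5]=2
(6, 7): arr[6]=8 > arr[7]=4

Total inversions: 15

The array has 15 inversion(s): (0,5), (1,3), (1,4), (1,5), (1,7), (2,3), (2,4), (2,5), (2,6), (2,7), (3,4), (3,5), (3,7), (4,5), (6,7). Each pair (i,j) satisfies i < j and arr[i] > arr[j].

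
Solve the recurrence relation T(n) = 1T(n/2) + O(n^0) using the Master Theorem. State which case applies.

Master Theorem for T(n) = 1T(n/2) + O(n^0):

a = 1, b = 2, c = 0
log_b(a) = log_2(1) = 0.0000

Case 2: c = 0 = log_2(1) = 0.0000
T(n) = O(n^0 log n) = O(log n)

For T(n) = 1T(n/2) + O(n^0): log_2(1) = 0.0000. This is Case 2 of the Master Theorem (c = log_b(a), equal work at all levels), giving O(log n).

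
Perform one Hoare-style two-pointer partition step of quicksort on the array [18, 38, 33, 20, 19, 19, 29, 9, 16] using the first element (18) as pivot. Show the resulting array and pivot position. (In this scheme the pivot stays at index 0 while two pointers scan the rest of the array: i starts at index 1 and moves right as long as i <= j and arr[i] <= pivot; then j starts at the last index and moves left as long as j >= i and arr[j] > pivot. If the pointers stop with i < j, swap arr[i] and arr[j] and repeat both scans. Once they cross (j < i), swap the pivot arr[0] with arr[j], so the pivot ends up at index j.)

Hoare-style two-pointer partition with pivot = 18:

Initial array: [18, 38, 33, 20, 19, 19, 29, 9, 16]

Pointers start at i = 1, j = 8.
i stops at index 1 (arr[1]=38 > 18), j stops at index 8 (arr[8]=16 <= 18): swap arr[1] and arr[8], array becomes [18, 16, 33, 20, 19, 19, 29, 9, 38]
i stops at index 2 (arr[2]=33 > 18), j stops at index 7 (arr[7]=9 <= 18): swap arr[2] and arr[7], array becomes [18, 16, 9, 20, 19, 19, 29, 33, 38]
i ends at 3, j ends at 2: the pointers have crossed (j < i), so scanning stops.

Swap pivot arr[0] with arr[2] to place pivot at position 2: [9, 16, 18, 20, 19, 19, 29, 33, 38]
Pivot position: 2

After partitioning with pivot 18, the array becomes [9, 16, 18, 20, 19, 19, 29, 33, 38]. The pivot is placed at index 2. All elements to the left of the pivot are <= 18, and all elements to the right are > 18.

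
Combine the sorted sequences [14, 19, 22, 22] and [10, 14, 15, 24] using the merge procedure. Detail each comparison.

Merging process:

Compare 14 vs 10: take 10 from right. Merged: [10]
Compare 14 vs 14: take 14 from left. Merged: [10, 14]
Compare 19 vs 14: take 14 from right. Merged: [10, 14, 14]
Compare 19 vs 15: take 15 from right. Merged: [10, 14, 14, 15]
Compare 19 vs 24: take 19 from left. Merged: [10, 14, 14, 15, 19]
Compare 22 vs 24: take 22 from left. Merged: [10, 14, 14, 15, 19, 22]
Compare 22 vs 24: take 22 from left. Merged: [10, 14, 14, 15, 19, 22, 22]
Append remaining from right: [24]. Merged: [10, 14, 14, 15, 19, 22, 22, 24]

Final merged array: [10, 14, 14, 15, 19, 22, 22, 24]
Total comparisons: 7

The merged array is [10, 14, 14, 15, 19, 22, 22, 24], requiring 7 comparisons. The merge step runs in O(n) time where n is the total number of elements.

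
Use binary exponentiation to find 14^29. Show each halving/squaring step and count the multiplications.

Computing 14^29 by squaring (build up from 14^1; each line after the first costs one multiplication):

14^1 = 14
14^2 = (14^1)^2 = 14^2 = 196
14^3 = 14 * 14^2 = 14 * 196 = 2744
14^6 = (14^3)^2 = 2744^2 = 7529536
14^7 = 14 * 14^6 = 14 * 7529536 = 105413504
14^14 = (14^7)^2 = 105413504^2 = 11112006825558016
14^28 = (14^14)^2 = 11112006825558016^2 = 123476695691247935826229781856256
14^29 = 14 * 14^28 = 14 * 123476695691247935826229781856256 = 1728673739677471101567216945987584

Result: 1728673739677471101567216945987584
Multiplications needed: 7 (7 lines after 14^1)

14^29 = 1728673739677471101567216945987584. Using exponentiation by squaring, this requires 7 multiplications. The key idea: if the exponent is even, square the half-power; if odd, multiply by the base once.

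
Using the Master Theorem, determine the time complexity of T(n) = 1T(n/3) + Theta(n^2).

Master Theorem for T(n) = 1T(n/3) + O(n^2):

a = 1, b = 3, c = 2
log_b(a) = log_3(1) = 0.0000

Case 3: c = 2 > log_3(1) = 0.0000
T(n) = O(n^2) = O(n^2)

For T(n) = 1T(n/3) + O(n^2): log_3(1) = 0.0000. This is Case 3 of the Master Theorem (c > log_b(a), work dominated by root), giving O(n^2).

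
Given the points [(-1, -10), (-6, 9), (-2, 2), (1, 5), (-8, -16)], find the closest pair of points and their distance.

Computing all pairwise distances among 5 points:

d((-1, -10), (-6, 9)) = 19.6469
d((-1, -10), (-2, 2)) = 12.0416
d((-1, -10), (1, 5)) = 15.1327
d((-1, -10), (-8, -16)) = 9.2195
d((-6, 9), (-2, 2)) = 8.0623
d((-6, 9), (1, 5)) = 8.0623
d((-6, 9), (-8, -16)) = 25.0799
d((-2, 2), (1, 5)) = 4.2426 <-- minimum
d((-2, 2), (-8, -16)) = 18.9737
d((1, 5), (-8, -16)) = 22.8473

Closest pair: (-2, 2) and (1, 5) with distance 4.2426

The closest pair is (-2, 2) and (1, 5) with Euclidean distance 4.2426. For 5 points, brute-force pairwise comparison is shown above. For large n, the divide-and-conquer algorithm (sort by x, recurse on halves, check the dividing strip) achieves O(n log n).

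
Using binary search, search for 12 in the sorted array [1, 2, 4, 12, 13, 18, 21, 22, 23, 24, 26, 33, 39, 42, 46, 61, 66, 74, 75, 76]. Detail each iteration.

Binary search for 12 in [1, 2, 4, 12, 13, 18, 21, 22, 23, 24, 26, 33, 39, 42, 46, 61, 66, 74, 75, 76]:

lo=0, hi=19, mid=9, arr[mid]=24 -> 24 > 12, search left half
lo=0, hi=8, mid=4, arr[mid]=13 -> 13 > 12, search left half
lo=0, hi=3, mid=1, arr[mid]=2 -> 2 < 12, search right half
lo=2, hi=3, mid=2, arr[mid]=4 -> 4 < 12, search right half
lo=3, hi=3, mid=3, arr[mid]=12 -> Found target at index 3!

Binary search finds 12 at index 3 after 5 comparisons. The search repeatedly halves the search space by comparing with the middle element.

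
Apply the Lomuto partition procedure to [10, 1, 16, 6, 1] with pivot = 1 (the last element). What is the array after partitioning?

Lomuto partition with pivot = 1:

Initial array: [10, 1, 16, 6, 1]

arr[0]=10 > 1: no swap
arr[1]=1 <= 1: swap with position 0, array becomes [1, 10, 16, 6, 1]
arr[2]=16 > 1: no swap
arr[3]=6 > 1: no swap

Place pivot at position 1: [1, 1, 16, 6, 10]
Pivot position: 1

After partitioning with pivot 1, the array becomes [1, 1, 16, 6, 10]. The pivot is placed at index 1. All elements to the left of the pivot are <= 1, and all elements to the right are > 1.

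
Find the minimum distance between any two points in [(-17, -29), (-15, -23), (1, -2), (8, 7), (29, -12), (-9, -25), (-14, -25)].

Computing all pairwise distances among 7 points:

d((-17, -29), (-15, -23)) = 6.3246
d((-17, -29), (1, -2)) = 32.45
d((-17, -29), (8, 7)) = 43.8292
d((-17, -29), (29, -12)) = 49.0408
d((-17, -29), (-9, -25)) = 8.9443
d((-17, -29), (-14, -25)) = 5.0
d((-15, -23), (1, -2)) = 26.4008
d((-15, -23), (8, 7)) = 37.8021
d((-15, -23), (29, -12)) = 45.3542
d((-15, -23), (-9, -25)) = 6.3246
d((-15, -23), (-14, -25)) = 2.2361 <-- minimum
d((1, -2), (8, 7)) = 11.4018
d((1, -2), (29, -12)) = 29.7321
d((1, -2), (-9, -25)) = 25.0799
d((1, -2), (-14, -25)) = 27.4591
d((8, 7), (29, -12)) = 28.3196
d((8, 7), (-9, -25)) = 36.2353
d((8, 7), (-14, -25)) = 38.833
d((29, -12), (-9, -25)) = 40.1622
d((29, -12), (-14, -25)) = 44.9222
d((-9, -25), (-14, -25)) = 5.0

Closest pair: (-15, -23) and (-14, -25) with distance 2.2361

The closest pair is (-15, -23) and (-14, -25) with Euclidean distance 2.2361. For 7 points, brute-force pairwise comparison is shown above. For large n, the divide-and-conquer algorithm (sort by x, recurse on halves, check the dividing strip) achieves O(n log n).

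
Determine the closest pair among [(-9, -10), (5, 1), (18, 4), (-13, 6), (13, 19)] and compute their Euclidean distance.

Computing all pairwise distances among 5 points:

d((-9, -10), (5, 1)) = 17.8045
d((-9, -10), (18, 4)) = 30.4138
d((-9, -10), (-13, 6)) = 16.4924
d((-9, -10), (13, 19)) = 36.4005
d((5, 1), (18, 4)) = 13.3417 <-- minimum
d((5, 1), (-13, 6)) = 18.6815
d((5, 1), (13, 19)) = 19.6977
d((18, 4), (-13, 6)) = 31.0644
d((18, 4), (13, 19)) = 15.8114
d((-13, 6), (13, 19)) = 29.0689

Closest pair: (5, 1) and (18, 4) with distance 13.3417

The closest pair is (5, 1) and (18, 4) with Euclidean distance 13.3417. For 5 points, brute-force pairwise comparison is shown above. For large n, the divide-and-conquer algorithm (sort by x, recurse on halves, check the dividing strip) achieves O(n log n).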